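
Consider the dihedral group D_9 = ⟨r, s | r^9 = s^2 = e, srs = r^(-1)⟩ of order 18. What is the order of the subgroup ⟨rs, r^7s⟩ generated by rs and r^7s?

6

|⟨rs⟩| = 2 and |⟨r^7s⟩| = 2, so |H| is a multiple of lcm(2, 2) = 2 and divides |G| = 18.
Closing under the operation: H = {e, r^3, r^6, rs, r^4s, r^7s}, so |H| = 6.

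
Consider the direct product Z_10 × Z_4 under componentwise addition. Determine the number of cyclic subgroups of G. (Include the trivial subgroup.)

12

Group the elements of G by the cyclic subgroup they generate; each cyclic subgroup of order d accounts for φ(d) elements.
Cyclic subgroups by order — order 1: 1; order 2: 3; order 4: 2; order 5: 1; order 10: 3; order 20: 2.
Total: 12.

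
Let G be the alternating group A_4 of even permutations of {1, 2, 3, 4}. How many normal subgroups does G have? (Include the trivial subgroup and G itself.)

G has 10 subgroups. Checking conjugation-invariance by order — order 1: 1/1 normal; order 2: 0/3 normal; order 3: 0/4 normal; order 4: 1/1 normal; order 12: 1/1 normal.
Total normal subgroups: 3.

3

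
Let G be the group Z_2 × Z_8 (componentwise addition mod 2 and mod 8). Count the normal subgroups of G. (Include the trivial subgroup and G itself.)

11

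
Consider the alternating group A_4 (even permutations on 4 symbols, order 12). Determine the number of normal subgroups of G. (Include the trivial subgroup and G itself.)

3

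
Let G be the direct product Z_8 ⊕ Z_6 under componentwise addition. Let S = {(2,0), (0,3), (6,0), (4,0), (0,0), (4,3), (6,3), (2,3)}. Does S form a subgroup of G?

Yes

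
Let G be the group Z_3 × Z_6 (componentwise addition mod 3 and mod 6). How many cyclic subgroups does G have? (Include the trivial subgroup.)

10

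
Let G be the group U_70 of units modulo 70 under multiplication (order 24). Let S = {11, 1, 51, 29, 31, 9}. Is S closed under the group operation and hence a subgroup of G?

No

9 ∈ S but its inverse 39 ∉ S, so S is not a subgroup.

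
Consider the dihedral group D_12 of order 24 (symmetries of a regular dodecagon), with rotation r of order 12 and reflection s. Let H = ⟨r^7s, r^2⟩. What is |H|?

|⟨r^7s⟩| = 2 and |⟨r^2⟩| = 6, so |H| is a multiple of lcm(2, 6) = 6 and divides |G| = 24.
Closing under the operation: H = {e, r^2, r^4, r^6, r^8, r^10, rs, r^3s, r^5s, r^7s, r^9s, r^11s}, so |H| = 12.

12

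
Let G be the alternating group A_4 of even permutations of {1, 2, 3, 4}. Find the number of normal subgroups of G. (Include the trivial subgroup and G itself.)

3

G has 10 subgroups. Checking conjugation-invariance by order — order 1: 1/1 normal; order 2: 0/3 normal; order 3: 0/4 normal; order 4: 1/1 normal; order 12: 1/1 normal.
Total normal subgroups: 3.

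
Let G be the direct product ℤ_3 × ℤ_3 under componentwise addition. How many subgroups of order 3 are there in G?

4

|G| = 9 and 3 | 9, so subgroups of order 3 are possible by Lagrange.
The subgroups of order 3 are: {(0,0), (0,1), (0,2)}; {(0,0), (1,0), (2,0)}; {(0,0), (1,1), (2,2)}; {(0,0), (1,2), (2,1)}.
So G has 4 subgroups of order 3.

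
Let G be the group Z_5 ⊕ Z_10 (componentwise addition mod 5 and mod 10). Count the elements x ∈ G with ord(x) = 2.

1

An element (a,b) has order lcm(ord(a), ord(b)); count pairs with lcm equal to 2.
Enumerating gives 1 such elements.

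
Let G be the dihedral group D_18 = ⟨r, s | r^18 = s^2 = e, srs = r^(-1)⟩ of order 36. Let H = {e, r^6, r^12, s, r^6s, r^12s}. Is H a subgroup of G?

|H| = 6 divides |G| = 36, consistent with Lagrange.
H contains the identity, every element's inverse is in H, and H is closed under ·: it is a subgroup.

Yes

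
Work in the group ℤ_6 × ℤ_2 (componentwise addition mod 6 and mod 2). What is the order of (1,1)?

The order of (1,1) in Z_6 × Z_2 is lcm(ord(1) in Z_6, ord(1) in Z_2).
ord(1) = 6 and ord(1) = 2, so |⟨(1,1)⟩| = lcm(6, 2) = 6.

6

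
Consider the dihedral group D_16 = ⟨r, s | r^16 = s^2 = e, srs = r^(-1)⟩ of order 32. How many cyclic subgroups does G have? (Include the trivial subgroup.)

Group the elements of G by the cyclic subgroup they generate; each cyclic subgroup of order d accounts for φ(d) elements.
Cyclic subgroups by order — order 1: 1; order 2: 17; order 4: 1; order 8: 1; order 16: 1.
Total: 21.

21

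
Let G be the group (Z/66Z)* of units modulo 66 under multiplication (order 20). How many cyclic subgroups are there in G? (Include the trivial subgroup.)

8

Each element a generates a cyclic subgroup ⟨a⟩; distinct elements may generate the same one (a cyclic group of order d has φ(d) generators).
Cyclic subgroups by order — order 1: 1; order 2: 3; order 5: 1; order 10: 3.
Total: 8.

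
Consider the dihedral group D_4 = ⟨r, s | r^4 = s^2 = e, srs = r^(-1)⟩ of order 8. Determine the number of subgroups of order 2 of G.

5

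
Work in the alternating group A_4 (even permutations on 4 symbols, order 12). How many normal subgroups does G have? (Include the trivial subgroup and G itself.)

G has 10 subgroups. Checking conjugation-invariance by order — order 1: 1/1 normal; order 2: 0/3 normal; order 3: 0/4 normal; order 4: 1/1 normal; order 12: 1/1 normal.
Total normal subgroups: 3.

3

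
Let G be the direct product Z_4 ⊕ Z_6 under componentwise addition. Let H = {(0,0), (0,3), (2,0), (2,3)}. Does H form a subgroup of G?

|H| = 4 divides |G| = 24, consistent with Lagrange.
H contains the identity, every element's inverse is in H, and H is closed under +: it is a subgroup.

Yes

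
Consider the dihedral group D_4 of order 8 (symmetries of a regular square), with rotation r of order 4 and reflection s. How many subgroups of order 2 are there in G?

|G| = 8 and 2 | 8, so subgroups of order 2 are possible by Lagrange.
The subgroups of order 2 are: {e, r^2}; {e, r^2s}; {e, r^3s}; {e, rs}; … (5 in all).
So G has 5 subgroups of order 2.

5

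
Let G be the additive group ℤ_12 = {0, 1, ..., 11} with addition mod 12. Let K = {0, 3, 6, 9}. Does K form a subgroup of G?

Yes

|K| = 4 divides |G| = 12, consistent with Lagrange.
K contains the identity, every element's inverse is in K, and K is closed under +: it is a subgroup.
In fact K = ⟨9⟩.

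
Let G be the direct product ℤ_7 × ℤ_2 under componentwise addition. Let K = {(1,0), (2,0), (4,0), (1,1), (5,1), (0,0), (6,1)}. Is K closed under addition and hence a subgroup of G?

(4,0) ∈ K but its inverse (3,0) ∉ K, so K is not a subgroup.

No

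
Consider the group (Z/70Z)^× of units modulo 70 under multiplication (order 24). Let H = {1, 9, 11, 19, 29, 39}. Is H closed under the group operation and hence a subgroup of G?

19 ∈ H but its inverse 59 ∉ H, so H is not a subgroup.

No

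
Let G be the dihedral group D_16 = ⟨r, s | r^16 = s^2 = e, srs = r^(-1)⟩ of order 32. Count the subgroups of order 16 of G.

3

|G| = 32 and 16 | 32, so subgroups of order 16 are possible by Lagrange.
The subgroups of order 16 are: {e, r, r^2, r^3, r^4, r^5, r^6, r^7, r^8, r^9, r^10, r^11, r^12, r^13, r^14, r^15}; {e, r^2, r^4, r^6, r^8, r^10, r^12, r^14, s, r^2s, r^4s, r^6s, r^8s, r^10s, r^12s, r^14s}; {e, r^2, r^4, r^6, r^8, r^10, r^12, r^14, rs, r^3s, r^5s, r^7s, r^9s, r^11s, r^13s, r^15s}.
So G has 3 subgroups of order 16.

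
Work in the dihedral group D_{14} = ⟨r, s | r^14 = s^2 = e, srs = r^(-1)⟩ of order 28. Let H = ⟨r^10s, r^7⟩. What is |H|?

4

|⟨r^10s⟩| = 2 and |⟨r^7⟩| = 2, so |H| is a multiple of lcm(2, 2) = 2 and divides |G| = 28.
Closing under the operation: H = {e, r^7, r^3s, r^10s}, so |H| = 4.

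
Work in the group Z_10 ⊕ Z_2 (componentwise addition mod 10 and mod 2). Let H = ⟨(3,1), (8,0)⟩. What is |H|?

10

|⟨(3,1)⟩| = 10 and |⟨(8,0)⟩| = 5, so |H| is a multiple of lcm(10, 5) = 10 and divides |G| = 20.
Closing under the operation: H = {(0,0), (1,1), (2,0), (3,1), (4,0), (5,1), (6,0), (7,1), (8,0), (9,1)}, so |H| = 10.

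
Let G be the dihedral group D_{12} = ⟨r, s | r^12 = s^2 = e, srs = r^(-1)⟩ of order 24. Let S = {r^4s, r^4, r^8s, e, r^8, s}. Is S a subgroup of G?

Yes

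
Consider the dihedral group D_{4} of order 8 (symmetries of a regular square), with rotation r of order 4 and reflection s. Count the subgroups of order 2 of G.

|G| = 8 and 2 | 8, so subgroups of order 2 are possible by Lagrange.
The subgroups of order 2 are: {e, r^2}; {e, r^2s}; {e, r^3s}; {e, rs}; … (5 in all).
So G has 5 subgroups of order 2.

5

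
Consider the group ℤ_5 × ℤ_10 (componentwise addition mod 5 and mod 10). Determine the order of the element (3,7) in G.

The order of (3,7) in Z_5 × Z_10 is lcm(ord(3) in Z_5, ord(7) in Z_10).
ord(3) = 5 and ord(7) = 10, so |⟨(3,7)⟩| = lcm(5, 10) = 10.

10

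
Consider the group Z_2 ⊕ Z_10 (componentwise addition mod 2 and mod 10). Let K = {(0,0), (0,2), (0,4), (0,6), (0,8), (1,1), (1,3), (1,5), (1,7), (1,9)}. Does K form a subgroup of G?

Yes

|K| = 10 divides |G| = 20, consistent with Lagrange.
K contains the identity, every element's inverse is in K, and K is closed under +: it is a subgroup.
In fact K = ⟨(1,1)⟩.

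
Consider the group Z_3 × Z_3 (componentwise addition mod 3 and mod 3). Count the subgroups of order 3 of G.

|G| = 9 and 3 | 9, so subgroups of order 3 are possible by Lagrange.
The subgroups of order 3 are: {(0,0), (0,1), (0,2)}; {(0,0), (1,0), (2,0)}; {(0,0), (1,1), (2,2)}; {(0,0), (1,2), (2,1)}.
So G has 4 subgroups of order 3.

4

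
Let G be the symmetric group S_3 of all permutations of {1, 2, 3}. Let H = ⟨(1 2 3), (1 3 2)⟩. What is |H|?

3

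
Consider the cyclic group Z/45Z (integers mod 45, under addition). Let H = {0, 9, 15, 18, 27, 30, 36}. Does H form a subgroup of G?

|H| = 7 does not divide |G| = 45, so by Lagrange H is not a subgroup.

No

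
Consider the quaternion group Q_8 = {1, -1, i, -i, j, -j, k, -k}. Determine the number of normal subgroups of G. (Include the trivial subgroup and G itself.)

G has 6 subgroups. Checking conjugation-invariance by order — order 1: 1/1 normal; order 2: 1/1 normal; order 4: 3/3 normal; order 8: 1/1 normal.
Total normal subgroups: 6.

6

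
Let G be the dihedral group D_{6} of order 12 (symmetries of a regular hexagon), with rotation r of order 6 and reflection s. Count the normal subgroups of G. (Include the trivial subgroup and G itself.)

7

G has 16 subgroups. Checking conjugation-invariance by order — order 1: 1/1 normal; order 2: 1/7 normal; order 3: 1/1 normal; order 4: 0/3 normal; order 6: 3/3 normal; order 12: 1/1 normal.
Total normal subgroups: 7.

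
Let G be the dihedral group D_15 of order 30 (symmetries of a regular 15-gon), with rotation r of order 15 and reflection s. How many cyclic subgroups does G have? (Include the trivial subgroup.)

Each element a generates a cyclic subgroup ⟨a⟩; distinct elements may generate the same one (a cyclic group of order d has φ(d) generators).
Cyclic subgroups by order — order 1: 1; order 2: 15; order 3: 1; order 5: 1; order 15: 1.
Total: 19.

19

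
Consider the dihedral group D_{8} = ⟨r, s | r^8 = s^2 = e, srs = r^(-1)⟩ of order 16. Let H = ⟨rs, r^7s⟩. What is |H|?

8

|⟨rs⟩| = 2 and |⟨r^7s⟩| = 2, so |H| is a multiple of lcm(2, 2) = 2 and divides |G| = 16.
Closing under the operation: H = {e, r^2, r^4, r^6, rs, r^3s, r^5s, r^7s}, so |H| = 8.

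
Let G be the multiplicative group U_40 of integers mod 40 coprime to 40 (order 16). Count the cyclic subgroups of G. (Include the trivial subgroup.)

12

A cyclic subgroup of order d is generated by each of its φ(d) elements of order d, so the cyclic subgroups of order d number (#elements of order d)/φ(d).
Cyclic subgroups by order — order 1: 1; order 2: 7; order 4: 4.
Total: 12.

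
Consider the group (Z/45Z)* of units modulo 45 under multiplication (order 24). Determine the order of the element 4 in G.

6

Compute successive powers of 4 mod 45: 4, 16, 19, 31, 34, 1; 4^6 ≡ 1 (mod 45).
So |⟨4⟩| = 6.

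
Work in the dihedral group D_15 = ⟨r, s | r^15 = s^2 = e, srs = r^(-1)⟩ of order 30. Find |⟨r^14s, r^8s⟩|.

10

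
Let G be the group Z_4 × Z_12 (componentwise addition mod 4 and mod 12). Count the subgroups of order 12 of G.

|G| = 48 and 12 | 48, so subgroups of order 12 are possible by Lagrange.
The subgroups of order 12 are: {(0,0), (0,1), (0,2), (0,3), (0,4), (0,5), (0,6), (0,7), (0,8), (0,9), (0,10), (0,11)}; {(0,0), (0,2), (0,4), (0,6), (0,8), (0,10), (2,0), (2,2), (2,4), (2,6), (2,8), (2,10)}; {(0,0), (0,2), (0,4), (0,6), (0,8), (0,10), (2,1), (2,3), (2,5), (2,7), (2,9), (2,11)}; {(0,0), (0,4), (0,8), (1,0), (1,4), (1,8), (2,0), (2,4), (2,8), (3,0), (3,4), (3,8)}; … (7 in all).
So G has 7 subgroups of order 12.

7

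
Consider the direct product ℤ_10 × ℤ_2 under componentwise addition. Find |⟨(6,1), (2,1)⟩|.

|⟨(6,1)⟩| = 10 and |⟨(2,1)⟩| = 10, so |H| is a multiple of lcm(10, 10) = 10 and divides |G| = 20.
Closing under the operation: H = {(0,0), (0,1), (2,0), (2,1), (4,0), (4,1), (6,0), (6,1), (8,0), (8,1)}, so |H| = 10.

10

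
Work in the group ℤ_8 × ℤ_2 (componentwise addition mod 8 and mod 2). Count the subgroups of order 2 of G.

3

|G| = 16 and 2 | 16, so subgroups of order 2 are possible by Lagrange.
The subgroups of order 2 are: {(0,0), (0,1)}; {(0,0), (4,0)}; {(0,0), (4,1)}.
So G has 3 subgroups of order 2.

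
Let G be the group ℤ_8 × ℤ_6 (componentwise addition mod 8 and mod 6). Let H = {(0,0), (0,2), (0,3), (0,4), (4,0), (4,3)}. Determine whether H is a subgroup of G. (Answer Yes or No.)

Closure fails: (4,3) + (0,2) = (4,5) ∉ H. So H is not a subgroup.

No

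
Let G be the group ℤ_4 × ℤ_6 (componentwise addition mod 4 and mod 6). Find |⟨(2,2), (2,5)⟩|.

12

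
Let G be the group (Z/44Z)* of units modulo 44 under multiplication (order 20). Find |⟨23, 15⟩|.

|⟨23⟩| = 2 and |⟨15⟩| = 10, so |H| is a multiple of lcm(2, 10) = 10 and divides |G| = 20.
Closing under the operation: H = {1, 3, 5, 9, 15, 23, 25, 27, 31, 37}, so |H| = 10.

10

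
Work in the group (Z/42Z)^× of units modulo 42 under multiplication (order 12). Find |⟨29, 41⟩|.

|⟨29⟩| = 2 and |⟨41⟩| = 2, so |H| is a multiple of lcm(2, 2) = 2 and divides |G| = 12.
Closing under the operation: H = {1, 13, 29, 41}, so |H| = 4.

4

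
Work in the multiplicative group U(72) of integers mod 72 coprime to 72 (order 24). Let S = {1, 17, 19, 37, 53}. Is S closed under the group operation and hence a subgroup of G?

No

|S| = 5 does not divide |G| = 24, so by Lagrange S is not a subgroup.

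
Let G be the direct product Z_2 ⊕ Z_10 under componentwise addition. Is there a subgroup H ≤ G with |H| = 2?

2 | 20. A subgroup of order 2 is {(0,0), (0,5)}.

Yes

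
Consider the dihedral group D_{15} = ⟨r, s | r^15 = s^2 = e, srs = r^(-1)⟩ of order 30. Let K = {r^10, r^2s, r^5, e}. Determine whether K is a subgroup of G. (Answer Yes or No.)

|K| = 4 does not divide |G| = 30, so by Lagrange K is not a subgroup.

No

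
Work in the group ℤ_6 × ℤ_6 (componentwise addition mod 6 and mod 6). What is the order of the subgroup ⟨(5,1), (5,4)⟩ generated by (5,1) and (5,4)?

12

|⟨(5,1)⟩| = 6 and |⟨(5,4)⟩| = 6, so |H| is a multiple of lcm(6, 6) = 6 and divides |G| = 36.
Closing under the operation: H = {(0,0), (0,3), (1,2), (1,5), (2,1), (2,4), (3,0), (3,3), (4,2), (4,5), (5,1), (5,4)}, so |H| = 12.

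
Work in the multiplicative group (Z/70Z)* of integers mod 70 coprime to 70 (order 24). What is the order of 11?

3

Compute successive powers of 11 mod 70: 11, 51, 1; 11^3 ≡ 1 (mod 70).
So |⟨11⟩| = 3.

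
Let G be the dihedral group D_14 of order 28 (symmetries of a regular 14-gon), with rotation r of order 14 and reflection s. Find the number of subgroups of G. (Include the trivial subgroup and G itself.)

28

|G| = 28, so by Lagrange every subgroup order divides 28. Divisors: 1, 2, 4, 7, 14, 28.
Subgroups by order — order 1: 1; order 2: 15; order 4: 7; order 7: 1; order 14: 3; order 28: 1.
Total: 1 + 15 + 7 + 1 + 3 + 1 = 28.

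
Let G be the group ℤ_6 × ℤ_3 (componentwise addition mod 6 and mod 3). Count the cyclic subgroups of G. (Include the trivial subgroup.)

Group the elements of G by the cyclic subgroup they generate; each cyclic subgroup of order d accounts for φ(d) elements.
Cyclic subgroups by order — order 1: 1; order 2: 1; order 3: 4; order 6: 4.
Total: 10.

10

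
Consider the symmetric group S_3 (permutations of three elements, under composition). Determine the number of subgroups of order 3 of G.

|G| = 6 and 3 | 6, so subgroups of order 3 are possible by Lagrange.
The subgroups of order 3 are: {e, (1 2 3), (1 3 2)}.
So G has 1 subgroup of order 3.

1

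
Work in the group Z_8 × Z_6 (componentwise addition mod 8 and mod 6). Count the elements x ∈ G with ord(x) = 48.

0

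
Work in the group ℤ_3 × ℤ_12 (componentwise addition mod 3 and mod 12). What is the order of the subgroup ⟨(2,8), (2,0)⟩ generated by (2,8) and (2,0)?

9

|⟨(2,8)⟩| = 3 and |⟨(2,0)⟩| = 3, so |H| is a multiple of lcm(3, 3) = 3 and divides |G| = 36.
Closing under the operation: H = {(0,0), (0,4), (0,8), (1,0), (1,4), (1,8), (2,0), (2,4), (2,8)}, so |H| = 9.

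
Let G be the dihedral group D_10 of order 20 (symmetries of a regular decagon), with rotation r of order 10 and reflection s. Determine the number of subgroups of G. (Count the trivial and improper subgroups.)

22

|G| = 20, so by Lagrange every subgroup order divides 20. Divisors: 1, 2, 4, 5, 10, 20.
Subgroups by order — order 1: 1; order 2: 11; order 4: 5; order 5: 1; order 10: 3; order 20: 1.
Total: 1 + 11 + 5 + 1 + 3 + 1 = 22.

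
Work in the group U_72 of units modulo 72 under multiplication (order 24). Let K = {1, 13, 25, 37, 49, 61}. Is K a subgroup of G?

Yes

|K| = 6 divides |G| = 24, consistent with Lagrange.
K contains the identity, every element's inverse is in K, and K is closed under ·: it is a subgroup.
In fact K = ⟨61⟩.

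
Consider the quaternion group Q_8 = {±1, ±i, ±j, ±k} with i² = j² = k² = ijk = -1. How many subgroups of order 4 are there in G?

3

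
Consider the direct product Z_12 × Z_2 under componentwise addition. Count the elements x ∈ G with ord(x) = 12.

8

An element (a,b) has order lcm(ord(a), ord(b)); count pairs with lcm equal to 12.
Enumerating gives 8 such elements.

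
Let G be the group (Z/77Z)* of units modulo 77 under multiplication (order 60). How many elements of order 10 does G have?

12

Enumerating element orders in G gives 12 elements of order 10.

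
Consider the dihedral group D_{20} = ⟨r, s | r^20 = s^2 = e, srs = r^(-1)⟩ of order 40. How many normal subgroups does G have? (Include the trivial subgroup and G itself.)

G has 48 subgroups. Checking conjugation-invariance by order — order 1: 1/1 normal; order 2: 1/21 normal; order 4: 1/11 normal; order 5: 1/1 normal; order 8: 0/5 normal; order 10: 1/5 normal; order 20: 3/3 normal; order 40: 1/1 normal.
Total normal subgroups: 9.

9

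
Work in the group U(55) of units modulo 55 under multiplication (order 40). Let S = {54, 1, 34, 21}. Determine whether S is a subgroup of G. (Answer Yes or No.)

|S| = 4 divides |G| = 40, consistent with Lagrange.
S contains the identity, every element's inverse is in S, and S is closed under ·: it is a subgroup.

Yes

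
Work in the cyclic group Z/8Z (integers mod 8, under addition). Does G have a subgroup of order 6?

No

6 does not divide |G| = 8, so by Lagrange no subgroup of order 6 exists.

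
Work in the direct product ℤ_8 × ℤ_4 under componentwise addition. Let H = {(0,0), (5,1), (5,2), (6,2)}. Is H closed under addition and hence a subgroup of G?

No

(6,2) ∈ H but its inverse (2,2) ∉ H, so H is not a subgroup.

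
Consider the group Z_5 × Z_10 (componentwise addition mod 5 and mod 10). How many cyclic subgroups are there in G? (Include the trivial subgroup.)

14

A cyclic subgroup of order d is generated by each of its φ(d) elements of order d, so the cyclic subgroups of order d number (#elements of order d)/φ(d).
Cyclic subgroups by order — order 1: 1; order 2: 1; order 5: 6; order 10: 6.
Total: 14.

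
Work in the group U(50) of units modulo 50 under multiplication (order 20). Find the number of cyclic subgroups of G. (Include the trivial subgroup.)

6

A cyclic subgroup of order d is generated by each of its φ(d) elements of order d, so the cyclic subgroups of order d number (#elements of order d)/φ(d).
Cyclic subgroups by order — order 1: 1; order 2: 1; order 4: 1; order 5: 1; order 10: 1; order 20: 1.
Total: 6.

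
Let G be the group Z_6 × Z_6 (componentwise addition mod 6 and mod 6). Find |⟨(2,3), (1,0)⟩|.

12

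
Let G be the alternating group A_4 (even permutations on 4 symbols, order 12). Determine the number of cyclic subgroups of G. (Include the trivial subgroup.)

8

A cyclic subgroup of order d is generated by each of its φ(d) elements of order d, so the cyclic subgroups of order d number (#elements of order d)/φ(d).
Cyclic subgroups by order — order 1: 1; order 2: 3; order 3: 4.
Total: 8.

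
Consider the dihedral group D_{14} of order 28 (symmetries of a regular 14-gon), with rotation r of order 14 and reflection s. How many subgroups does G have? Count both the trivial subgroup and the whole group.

|G| = 28, so by Lagrange every subgroup order divides 28. Divisors: 1, 2, 4, 7, 14, 28.
Subgroups by order — order 1: 1; order 2: 15; order 4: 7; order 7: 1; order 14: 3; order 28: 1.
Total: 1 + 15 + 7 + 1 + 3 + 1 = 28.

28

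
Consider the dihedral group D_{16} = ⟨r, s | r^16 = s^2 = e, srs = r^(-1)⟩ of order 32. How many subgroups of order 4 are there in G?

9

|G| = 32 and 4 | 32, so subgroups of order 4 are possible by Lagrange.
The subgroups of order 4 are: {e, r^8, r^2s, r^10s}; {e, r^8, r^3s, r^11s}; {e, r^4, r^8, r^12}; {e, r^8, r^4s, r^12s}; … (9 in all).
So G has 9 subgroups of order 4.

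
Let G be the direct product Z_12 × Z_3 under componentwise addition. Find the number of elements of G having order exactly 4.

An element (a,b) has order lcm(ord(a), ord(b)); count pairs with lcm equal to 4.
Enumerating gives 2 such elements.

2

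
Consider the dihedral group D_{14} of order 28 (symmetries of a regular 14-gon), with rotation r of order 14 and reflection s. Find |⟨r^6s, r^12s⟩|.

14

|⟨r^6s⟩| = 2 and |⟨r^12s⟩| = 2, so |H| is a multiple of lcm(2, 2) = 2 and divides |G| = 28.
Closing under the operation: H = {e, r^2, r^4, r^6, r^8, r^10, r^12, s, r^2s, r^4s, r^6s, r^8s, r^10s, r^12s}, so |H| = 14.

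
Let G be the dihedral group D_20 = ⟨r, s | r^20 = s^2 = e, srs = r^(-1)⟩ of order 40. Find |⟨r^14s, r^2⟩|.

20

|⟨r^14s⟩| = 2 and |⟨r^2⟩| = 10, so |H| is a multiple of lcm(2, 10) = 10 and divides |G| = 40.
Closing under the operation: H = {e, r^2, r^4, r^6, r^8, r^10, r^12, r^14, r^16, r^18, s, r^2s, r^4s, r^6s, r^8s, r^10s, r^12s, r^14s, r^16s, r^18s}, so |H| = 20.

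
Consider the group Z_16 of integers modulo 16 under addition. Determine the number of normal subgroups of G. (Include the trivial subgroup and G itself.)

G is abelian, so every subgroup is normal.
G has 5 subgroups in total, hence 5 normal subgroups.

5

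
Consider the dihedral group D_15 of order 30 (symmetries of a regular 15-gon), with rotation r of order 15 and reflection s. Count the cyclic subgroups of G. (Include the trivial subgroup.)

19

Group the elements of G by the cyclic subgroup they generate; each cyclic subgroup of order d accounts for φ(d) elements.
Cyclic subgroups by order — order 1: 1; order 2: 15; order 3: 1; order 5: 1; order 15: 1.
Total: 19.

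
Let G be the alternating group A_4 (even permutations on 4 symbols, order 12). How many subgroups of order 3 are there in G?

4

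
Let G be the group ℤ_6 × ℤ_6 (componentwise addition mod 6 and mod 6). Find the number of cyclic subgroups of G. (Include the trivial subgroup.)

A cyclic subgroup of order d is generated by each of its φ(d) elements of order d, so the cyclic subgroups of order d number (#elements of order d)/φ(d).
Cyclic subgroups by order — order 1: 1; order 2: 3; order 3: 4; order 6: 12.
Total: 20.

20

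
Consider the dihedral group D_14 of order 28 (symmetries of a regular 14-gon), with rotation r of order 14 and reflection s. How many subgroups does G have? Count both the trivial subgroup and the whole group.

28

|G| = 28, so by Lagrange every subgroup order divides 28. Divisors: 1, 2, 4, 7, 14, 28.
Subgroups by order — order 1: 1; order 2: 15; order 4: 7; order 7: 1; order 14: 3; order 28: 1.
Total: 1 + 15 + 7 + 1 + 3 + 1 = 28.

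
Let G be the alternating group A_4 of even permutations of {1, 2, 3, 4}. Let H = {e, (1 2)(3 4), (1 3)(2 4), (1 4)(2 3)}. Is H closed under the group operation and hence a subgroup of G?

|H| = 4 divides |G| = 12, consistent with Lagrange.
H contains the identity, every element's inverse is in H, and H is closed under ∘: it is a subgroup.

Yes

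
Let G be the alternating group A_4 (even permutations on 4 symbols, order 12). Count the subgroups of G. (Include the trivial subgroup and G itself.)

10

|G| = 12, so by Lagrange every subgroup order divides 12. Divisors: 1, 2, 3, 4, 6, 12.
Subgroups by order — order 1: 1; order 2: 3; order 3: 4; order 4: 1; order 6: 0; order 12: 1.
Total: 1 + 3 + 4 + 1 + 0 + 1 = 10.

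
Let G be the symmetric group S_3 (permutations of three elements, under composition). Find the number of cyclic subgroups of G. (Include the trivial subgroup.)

5

Group the elements of G by the cyclic subgroup they generate; each cyclic subgroup of order d accounts for φ(d) elements.
Cyclic subgroups by order — order 1: 1; order 2: 3; order 3: 1.
Total: 5.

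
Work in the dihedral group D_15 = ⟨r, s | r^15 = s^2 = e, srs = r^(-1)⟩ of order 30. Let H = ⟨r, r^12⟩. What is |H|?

15

|⟨r⟩| = 15 and |⟨r^12⟩| = 5, so |H| is a multiple of lcm(15, 5) = 15 and divides |G| = 30.
Closing under the operation: H = {e, r, r^2, r^3, r^4, r^5, r^6, r^7, r^8, r^9, r^10, r^11, r^12, r^13, r^14}, so |H| = 15.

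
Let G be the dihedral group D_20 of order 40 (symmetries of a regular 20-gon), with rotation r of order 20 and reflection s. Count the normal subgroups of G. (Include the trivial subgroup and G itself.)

G has 48 subgroups. Checking conjugation-invariance by order — order 1: 1/1 normal; order 2: 1/21 normal; order 4: 1/11 normal; order 5: 1/1 normal; order 8: 0/5 normal; order 10: 1/5 normal; order 20: 3/3 normal; order 40: 1/1 normal.
Total normal subgroups: 9.

9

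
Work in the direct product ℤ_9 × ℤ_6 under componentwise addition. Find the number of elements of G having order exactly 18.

18

An element (a,b) has order lcm(ord(a), ord(b)); count pairs with lcm equal to 18.
Enumerating gives 18 such elements.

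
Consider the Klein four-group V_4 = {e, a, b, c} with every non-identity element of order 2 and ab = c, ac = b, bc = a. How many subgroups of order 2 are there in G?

|G| = 4 and 2 | 4, so subgroups of order 2 are possible by Lagrange.
The subgroups of order 2 are: {e, a}; {e, b}; {e, c}.
So G has 3 subgroups of order 2.

3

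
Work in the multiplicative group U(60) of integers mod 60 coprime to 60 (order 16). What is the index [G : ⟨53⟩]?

4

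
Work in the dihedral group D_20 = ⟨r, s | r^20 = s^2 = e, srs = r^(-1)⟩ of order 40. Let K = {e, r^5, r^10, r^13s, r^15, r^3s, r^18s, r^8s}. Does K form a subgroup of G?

Yes

|K| = 8 divides |G| = 40, consistent with Lagrange.
K contains the identity, every element's inverse is in K, and K is closed under ·: it is a subgroup.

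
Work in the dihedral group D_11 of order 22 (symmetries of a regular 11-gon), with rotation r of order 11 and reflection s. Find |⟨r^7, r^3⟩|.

|⟨r^7⟩| = 11 and |⟨r^3⟩| = 11, so |H| is a multiple of lcm(11, 11) = 11 and divides |G| = 22.
Closing under the operation: H = {e, r, r^2, r^3, r^4, r^5, r^6, r^7, r^8, r^9, r^10}, so |H| = 11.

11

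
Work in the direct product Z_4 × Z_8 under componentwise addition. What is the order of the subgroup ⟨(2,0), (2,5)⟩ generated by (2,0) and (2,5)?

|⟨(2,0)⟩| = 2 and |⟨(2,5)⟩| = 8, so |H| is a multiple of lcm(2, 8) = 8 and divides |G| = 32.
Closing under the operation: H = {(0,0), (0,1), (0,2), (0,3), (0,4), (0,5), (0,6), (0,7), (2,0), (2,1), (2,2), (2,3), (2,4), (2,5), (2,6), (2,7)}, so |H| = 16.

16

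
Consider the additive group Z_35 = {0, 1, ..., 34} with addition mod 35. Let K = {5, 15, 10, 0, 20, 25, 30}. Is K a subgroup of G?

|K| = 7 divides |G| = 35, consistent with Lagrange.
K contains the identity, every element's inverse is in K, and K is closed under +: it is a subgroup.
In fact K = ⟨20⟩.

Yes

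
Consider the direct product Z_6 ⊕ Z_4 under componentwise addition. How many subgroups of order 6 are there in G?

3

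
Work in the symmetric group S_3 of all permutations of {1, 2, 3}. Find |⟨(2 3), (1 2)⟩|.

6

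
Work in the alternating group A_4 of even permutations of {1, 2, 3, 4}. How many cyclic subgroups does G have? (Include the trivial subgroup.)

8

Each element a generates a cyclic subgroup ⟨a⟩; distinct elements may generate the same one (a cyclic group of order d has φ(d) generators).
Cyclic subgroups by order — order 1: 1; order 2: 3; order 3: 4.
Total: 8.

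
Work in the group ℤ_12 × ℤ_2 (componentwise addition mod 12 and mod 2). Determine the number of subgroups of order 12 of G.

3

|G| = 24 and 12 | 24, so subgroups of order 12 are possible by Lagrange.
The subgroups of order 12 are: {(0,0), (0,1), (2,0), (2,1), (4,0), (4,1), (6,0), (6,1), (8,0), (8,1), (10,0), (10,1)}; {(0,0), (1,0), (2,0), (3,0), (4,0), (5,0), (6,0), (7,0), (8,0), (9,0), (10,0), (11,0)}; {(0,0), (1,1), (2,0), (3,1), (4,0), (5,1), (6,0), (7,1), (8,0), (9,1), (10,0), (11,1)}.
So G has 3 subgroups of order 12.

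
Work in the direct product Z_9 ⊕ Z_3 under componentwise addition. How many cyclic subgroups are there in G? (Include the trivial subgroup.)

Group the elements of G by the cyclic subgroup they generate; each cyclic subgroup of order d accounts for φ(d) elements.
Cyclic subgroups by order — order 1: 1; order 3: 4; order 9: 3.
Total: 8.

8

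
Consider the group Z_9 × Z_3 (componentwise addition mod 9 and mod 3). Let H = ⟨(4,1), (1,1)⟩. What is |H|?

|⟨(4,1)⟩| = 9 and |⟨(1,1)⟩| = 9, so |H| is a multiple of lcm(9, 9) = 9 and divides |G| = 27.
Closing under the operation: H = {(0,0), (1,1), (2,2), (3,0), (4,1), (5,2), (6,0), (7,1), (8,2)}, so |H| = 9.

9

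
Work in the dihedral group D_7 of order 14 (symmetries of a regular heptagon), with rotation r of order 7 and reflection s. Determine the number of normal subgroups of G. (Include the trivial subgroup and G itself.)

G has 10 subgroups. Checking conjugation-invariance by order — order 1: 1/1 normal; order 2: 0/7 normal; order 7: 1/1 normal; order 14: 1/1 normal.
Total normal subgroups: 3.

3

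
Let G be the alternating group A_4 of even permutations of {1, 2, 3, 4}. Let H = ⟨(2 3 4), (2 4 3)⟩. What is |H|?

|⟨(2 3 4)⟩| = 3 and |⟨(2 4 3)⟩| = 3, so |H| is a multiple of lcm(3, 3) = 3 and divides |G| = 12.
Closing under the operation: H = {e, (2 3 4), (2 4 3)}, so |H| = 3.

3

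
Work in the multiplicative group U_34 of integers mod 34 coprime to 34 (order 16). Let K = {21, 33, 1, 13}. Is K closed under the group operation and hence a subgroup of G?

Yes

|K| = 4 divides |G| = 16, consistent with Lagrange.
K contains the identity, every element's inverse is in K, and K is closed under ·: it is a subgroup.
In fact K = ⟨21⟩.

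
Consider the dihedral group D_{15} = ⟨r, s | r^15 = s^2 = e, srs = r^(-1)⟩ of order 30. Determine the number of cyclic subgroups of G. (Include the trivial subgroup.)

Group the elements of G by the cyclic subgroup they generate; each cyclic subgroup of order d accounts for φ(d) elements.
Cyclic subgroups by order — order 1: 1; order 2: 15; order 3: 1; order 5: 1; order 15: 1.
Total: 19.

19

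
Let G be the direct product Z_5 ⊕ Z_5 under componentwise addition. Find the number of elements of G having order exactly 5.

An element (a,b) has order lcm(ord(a), ord(b)); count pairs with lcm equal to 5.
Enumerating gives 24 such elements.

24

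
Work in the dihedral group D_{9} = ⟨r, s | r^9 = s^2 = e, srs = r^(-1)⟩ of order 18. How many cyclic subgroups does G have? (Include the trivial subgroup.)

Each element a generates a cyclic subgroup ⟨a⟩; distinct elements may generate the same one (a cyclic group of order d has φ(d) generators).
Cyclic subgroups by order — order 1: 1; order 2: 9; order 3: 1; order 9: 1.
Total: 12.

12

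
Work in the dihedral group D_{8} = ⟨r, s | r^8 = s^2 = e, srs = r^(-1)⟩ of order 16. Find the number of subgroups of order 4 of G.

5

|G| = 16 and 4 | 16, so subgroups of order 4 are possible by Lagrange.
The subgroups of order 4 are: {e, r^2, r^4, r^6}; {e, r^4, r^2s, r^6s}; {e, r^4, r^3s, r^7s}; {e, r^4, s, r^4s}; … (5 in all).
So G has 5 subgroups of order 4.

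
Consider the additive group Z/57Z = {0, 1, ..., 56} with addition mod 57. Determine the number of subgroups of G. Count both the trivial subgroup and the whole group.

Subgroups of the cyclic group Z/57Z correspond bijectively to divisors of 57.
Divisors of 57: 1, 3, 19, 57.
So Z/57Z has 4 subgroups.

4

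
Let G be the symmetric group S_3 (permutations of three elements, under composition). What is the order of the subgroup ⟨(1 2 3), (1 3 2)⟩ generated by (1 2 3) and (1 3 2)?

|⟨(1 2 3)⟩| = 3 and |⟨(1 3 2)⟩| = 3, so |H| is a multiple of lcm(3, 3) = 3 and divides |G| = 6.
Closing under the operation: H = {e, (1 2 3), (1 3 2)}, so |H| = 3.

3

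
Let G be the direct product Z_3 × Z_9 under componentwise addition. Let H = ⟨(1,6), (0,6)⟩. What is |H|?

|⟨(1,6)⟩| = 3 and |⟨(0,6)⟩| = 3, so |H| is a multiple of lcm(3, 3) = 3 and divides |G| = 27.
Closing under the operation: H = {(0,0), (0,3), (0,6), (1,0), (1,3), (1,6), (2,0), (2,3), (2,6)}, so |H| = 9.

9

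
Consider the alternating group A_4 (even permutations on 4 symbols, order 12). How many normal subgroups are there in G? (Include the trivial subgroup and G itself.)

G has 10 subgroups. Checking conjugation-invariance by order — order 1: 1/1 normal; order 2: 0/3 normal; order 3: 0/4 normal; order 4: 1/1 normal; order 12: 1/1 normal.
Total normal subgroups: 3.

3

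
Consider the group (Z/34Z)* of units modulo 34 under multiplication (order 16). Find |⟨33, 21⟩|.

4

|⟨33⟩| = 2 and |⟨21⟩| = 4, so |H| is a multiple of lcm(2, 4) = 4 and divides |G| = 16.
Closing under the operation: H = {1, 13, 21, 33}, so |H| = 4.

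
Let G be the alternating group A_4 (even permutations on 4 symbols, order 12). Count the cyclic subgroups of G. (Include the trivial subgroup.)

8

Each element a generates a cyclic subgroup ⟨a⟩; distinct elements may generate the same one (a cyclic group of order d has φ(d) generators).
Cyclic subgroups by order — order 1: 1; order 2: 3; order 3: 4.
Total: 8.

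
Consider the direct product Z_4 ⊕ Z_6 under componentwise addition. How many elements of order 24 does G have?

0

An element (a,b) has order lcm(ord(a), ord(b)); count pairs with lcm equal to 24.
Enumerating gives 0 such elements.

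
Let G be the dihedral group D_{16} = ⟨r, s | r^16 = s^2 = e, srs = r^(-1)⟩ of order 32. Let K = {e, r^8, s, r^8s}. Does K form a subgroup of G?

Yes

|K| = 4 divides |G| = 32, consistent with Lagrange.
K contains the identity, every element's inverse is in K, and K is closed under ·: it is a subgroup.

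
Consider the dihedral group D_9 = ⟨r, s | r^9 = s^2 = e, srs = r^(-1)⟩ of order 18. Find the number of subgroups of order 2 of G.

|G| = 18 and 2 | 18, so subgroups of order 2 are possible by Lagrange.
The subgroups of order 2 are: {e, r^2s}; {e, r^3s}; {e, r^4s}; {e, r^5s}; … (9 in all).
So G has 9 subgroups of order 2.

9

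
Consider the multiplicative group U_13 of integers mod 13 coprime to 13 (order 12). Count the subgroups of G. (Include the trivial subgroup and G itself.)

|G| = 12, so by Lagrange every subgroup order divides 12. Divisors: 1, 2, 3, 4, 6, 12.
Subgroups by order — order 1: 1; order 2: 1; order 3: 1; order 4: 1; order 6: 1; order 12: 1.
Total: 1 + 1 + 1 + 1 + 1 + 1 = 6.

6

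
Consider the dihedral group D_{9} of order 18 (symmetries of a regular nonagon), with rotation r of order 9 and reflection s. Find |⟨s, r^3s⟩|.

6

|⟨s⟩| = 2 and |⟨r^3s⟩| = 2, so |H| is a multiple of lcm(2, 2) = 2 and divides |G| = 18.
Closing under the operation: H = {e, r^3, r^6, s, r^3s, r^6s}, so |H| = 6.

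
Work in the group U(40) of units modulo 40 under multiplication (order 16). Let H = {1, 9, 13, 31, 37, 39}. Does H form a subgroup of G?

No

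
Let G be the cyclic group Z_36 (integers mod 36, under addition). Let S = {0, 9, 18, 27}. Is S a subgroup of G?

Yes

|S| = 4 divides |G| = 36, consistent with Lagrange.
S contains the identity, every element's inverse is in S, and S is closed under +: it is a subgroup.
In fact S = ⟨9⟩.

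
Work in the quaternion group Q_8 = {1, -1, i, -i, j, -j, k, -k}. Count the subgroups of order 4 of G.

3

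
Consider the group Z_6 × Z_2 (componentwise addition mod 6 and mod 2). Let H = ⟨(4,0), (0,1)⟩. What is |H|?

|⟨(4,0)⟩| = 3 and |⟨(0,1)⟩| = 2, so |H| is a multiple of lcm(3, 2) = 6 and divides |G| = 12.
Closing under the operation: H = {(0,0), (0,1), (2,0), (2,1), (4,0), (4,1)}, so |H| = 6.

6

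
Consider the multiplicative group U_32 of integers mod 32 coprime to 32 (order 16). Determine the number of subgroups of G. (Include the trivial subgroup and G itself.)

|G| = 16, so by Lagrange every subgroup order divides 16. Divisors: 1, 2, 4, 8, 16.
Subgroups by order — order 1: 1; order 2: 3; order 4: 3; order 8: 3; order 16: 1.
Total: 1 + 3 + 3 + 3 + 1 = 11.

11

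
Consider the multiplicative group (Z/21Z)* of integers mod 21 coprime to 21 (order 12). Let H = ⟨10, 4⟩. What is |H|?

|⟨10⟩| = 6 and |⟨4⟩| = 3, so |H| is a multiple of lcm(6, 3) = 6 and divides |G| = 12.
Closing under the operation: H = {1, 4, 10, 13, 16, 19}, so |H| = 6.

6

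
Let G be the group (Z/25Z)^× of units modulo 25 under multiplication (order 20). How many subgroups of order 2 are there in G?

1

|G| = 20 and 2 | 20, so subgroups of order 2 are possible by Lagrange.
The subgroups of order 2 are: {1, 24}.
So G has 1 subgroup of order 2.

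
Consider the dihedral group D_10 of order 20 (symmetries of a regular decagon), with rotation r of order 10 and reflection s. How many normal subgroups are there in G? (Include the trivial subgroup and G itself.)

7

G has 22 subgroups. Checking conjugation-invariance by order — order 1: 1/1 normal; order 2: 1/11 normal; order 4: 0/5 normal; order 5: 1/1 normal; order 10: 3/3 normal; order 20: 1/1 normal.
Total normal subgroups: 7.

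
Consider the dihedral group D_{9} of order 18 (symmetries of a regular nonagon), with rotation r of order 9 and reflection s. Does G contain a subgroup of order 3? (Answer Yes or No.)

3 | 18. A subgroup of order 3 is {e, r^3, r^6}.

Yes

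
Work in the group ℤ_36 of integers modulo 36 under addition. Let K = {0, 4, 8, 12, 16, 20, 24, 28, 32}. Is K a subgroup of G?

Yes

|K| = 9 divides |G| = 36, consistent with Lagrange.
K contains the identity, every element's inverse is in K, and K is closed under +: it is a subgroup.
In fact K = ⟨32⟩.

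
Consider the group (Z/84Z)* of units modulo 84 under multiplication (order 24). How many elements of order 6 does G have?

Enumerating element orders in G gives 14 elements of order 6.

14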